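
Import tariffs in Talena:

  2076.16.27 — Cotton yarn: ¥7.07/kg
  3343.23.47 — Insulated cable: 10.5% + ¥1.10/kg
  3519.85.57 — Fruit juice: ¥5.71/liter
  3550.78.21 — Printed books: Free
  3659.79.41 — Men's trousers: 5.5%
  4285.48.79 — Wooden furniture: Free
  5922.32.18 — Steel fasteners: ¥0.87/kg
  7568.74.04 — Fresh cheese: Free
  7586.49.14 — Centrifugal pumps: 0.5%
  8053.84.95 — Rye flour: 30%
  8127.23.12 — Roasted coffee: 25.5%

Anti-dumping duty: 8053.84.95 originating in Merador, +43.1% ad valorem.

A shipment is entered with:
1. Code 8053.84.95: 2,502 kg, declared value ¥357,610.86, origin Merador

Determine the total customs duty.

¥261,413.54

Line 1 (8053.84.95, Merador, 2,502 kg, ¥357,610.86):
Base rate for 8053.84.95 is 30%.
Additional duty on 8053.84.95 from Merador: +43.1%. Applied ad valorem rate: 30% + 43.1% = 73.1%.
Duty = ¥357,610.86 × 73.1% = ¥261,413.54.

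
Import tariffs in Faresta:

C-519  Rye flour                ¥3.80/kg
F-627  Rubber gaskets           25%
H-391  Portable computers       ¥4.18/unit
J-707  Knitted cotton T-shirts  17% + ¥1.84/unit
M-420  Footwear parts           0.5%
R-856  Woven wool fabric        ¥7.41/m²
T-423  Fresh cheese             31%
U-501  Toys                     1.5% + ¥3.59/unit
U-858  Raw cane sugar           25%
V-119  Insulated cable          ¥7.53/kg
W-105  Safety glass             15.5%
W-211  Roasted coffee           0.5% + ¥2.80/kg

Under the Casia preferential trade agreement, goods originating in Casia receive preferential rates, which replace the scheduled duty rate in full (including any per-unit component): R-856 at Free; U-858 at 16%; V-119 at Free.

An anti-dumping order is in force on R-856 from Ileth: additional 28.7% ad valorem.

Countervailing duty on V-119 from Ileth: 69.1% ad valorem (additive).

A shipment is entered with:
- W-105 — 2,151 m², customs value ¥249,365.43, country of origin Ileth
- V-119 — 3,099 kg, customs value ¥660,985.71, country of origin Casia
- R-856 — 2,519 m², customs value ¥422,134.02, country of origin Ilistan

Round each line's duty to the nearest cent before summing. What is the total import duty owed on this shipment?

¥57,317.43

Line 1 (W-105, Ileth, 2,151 m², ¥249,365.43):
Base rate for W-105 is 15.5%.
Duty = ¥249,365.43 × 15.5% = ¥38,651.64.
Line 2 (V-119, Casia, 3,099 kg, ¥660,985.71):
Base rate for V-119 is ¥7.53/kg.
Origin Casia qualifies under the Faresta–Casia agreement and V-119 is covered: preferential rate Free applies instead.
The additional-duty order on V-119 targets Ileth, not Casia; it does not apply.
Duty = ¥660,985.71 × 0% = ¥0.00.
Line 3 (R-856, Ilistan, 2,519 m², ¥422,134.02):
Base rate for R-856 is ¥7.41/m².
R-856 has an FTA preferential rate, but origin Ilistan is not Casia; base rate stands.
The additional-duty order on R-856 targets Ileth, not Ilistan; it does not apply.
Duty = 2,519 × ¥7.41 = ¥18,665.79.
Total = ¥38,651.64 + ¥0.00 + ¥18,665.79 = ¥57,317.43.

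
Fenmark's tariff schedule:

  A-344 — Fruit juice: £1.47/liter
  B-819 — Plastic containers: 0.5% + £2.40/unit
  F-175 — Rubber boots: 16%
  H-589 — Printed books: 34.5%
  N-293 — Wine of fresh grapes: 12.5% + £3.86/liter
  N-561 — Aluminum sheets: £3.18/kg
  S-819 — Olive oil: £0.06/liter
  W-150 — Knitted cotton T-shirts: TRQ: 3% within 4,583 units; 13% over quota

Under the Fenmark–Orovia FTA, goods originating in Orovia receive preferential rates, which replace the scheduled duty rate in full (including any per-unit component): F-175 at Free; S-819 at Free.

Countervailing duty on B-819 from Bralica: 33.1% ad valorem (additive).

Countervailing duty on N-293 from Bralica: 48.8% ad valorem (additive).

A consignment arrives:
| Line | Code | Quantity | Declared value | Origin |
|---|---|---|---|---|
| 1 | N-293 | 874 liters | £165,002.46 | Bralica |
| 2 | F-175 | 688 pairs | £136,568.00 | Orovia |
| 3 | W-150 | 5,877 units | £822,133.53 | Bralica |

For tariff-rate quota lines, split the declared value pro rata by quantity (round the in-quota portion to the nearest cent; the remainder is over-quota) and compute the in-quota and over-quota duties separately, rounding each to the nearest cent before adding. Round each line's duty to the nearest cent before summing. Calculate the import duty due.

Line 1 (N-293, Bralica, 874 liters, £165,002.46):
Base rate for N-293 is 12.5% + £3.86/liter.
Additional duty on N-293 from Bralica: +48.8%. Applied ad valorem rate: 12.5% + 48.8% = 61.3%.
Duty = £165,002.46 × 61.3% + 874 × £3.86 = £104,520.15.
Line 2 (F-175, Orovia, 688 pairs, £136,568.00):
Base rate for F-175 is 16%.
Origin Orovia qualifies under the Fenmark–Orovia agreement and F-175 is covered: preferential rate Free applies instead.
Duty = £136,568.00 × 0% = £0.00.
Line 3 (W-150, Bralica, 5,877 units, £822,133.53):
Code W-150 is under a tariff-rate quota (threshold 4,583 units). In-quota: 4,583 units at 3%; over-quota: 1,294 units at 13%.
Pro-rata value split: in-quota = £822,133.53 × 4,583/5,877 = £641,115.87; over-quota = £822,133.53 − £641,115.87 = £181,017.66.
In-quota duty = £641,115.87 × 3% = £19,233.48. Over-quota duty = £181,017.66 × 13% = £23,532.30.
Line duty = £19,233.48 + £23,532.30 = £42,765.78.
Total = £104,520.15 + £0.00 + £42,765.78 = £147,285.93.

£147,285.93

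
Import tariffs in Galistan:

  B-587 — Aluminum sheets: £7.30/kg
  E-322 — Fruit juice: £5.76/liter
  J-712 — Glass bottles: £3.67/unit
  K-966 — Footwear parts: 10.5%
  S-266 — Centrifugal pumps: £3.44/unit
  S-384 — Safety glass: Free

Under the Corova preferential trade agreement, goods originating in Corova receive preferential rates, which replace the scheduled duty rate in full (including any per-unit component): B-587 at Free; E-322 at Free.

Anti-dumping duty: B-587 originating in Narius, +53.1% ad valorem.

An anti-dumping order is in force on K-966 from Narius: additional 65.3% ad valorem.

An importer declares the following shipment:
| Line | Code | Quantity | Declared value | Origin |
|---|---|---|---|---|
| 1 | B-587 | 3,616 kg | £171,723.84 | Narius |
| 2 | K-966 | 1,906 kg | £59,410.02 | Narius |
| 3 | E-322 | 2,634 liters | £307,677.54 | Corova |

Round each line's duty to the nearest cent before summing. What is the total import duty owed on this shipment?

£162,614.96

Line 1 (B-587, Narius, 3,616 kg, £171,723.84):
Base rate for B-587 is £7.30/kg.
B-587 has an FTA preferential rate, but origin Narius is not Corova; base rate stands.
Additional duty on B-587 from Narius: +53.1% ad valorem. Applied ad valorem rate = 53.1%.
Duty = £171,723.84 × 53.1% + 3,616 × £7.30 = £117,582.16.
Line 2 (K-966, Narius, 1,906 kg, £59,410.02):
Base rate for K-966 is 10.5%.
Additional duty on K-966 from Narius: +65.3%. Applied ad valorem rate: 10.5% + 65.3% = 75.8%.
Duty = £59,410.02 × 75.8% = £45,032.80.
Line 3 (E-322, Corova, 2,634 liters, £307,677.54):
Base rate for E-322 is £5.76/liter.
Origin Corova qualifies under the Galistan–Corova agreement and E-322 is covered: preferential rate Free applies instead.
Duty = £307,677.54 × 0% = £0.00.
Total = £117,582.16 + £45,032.80 + £0.00 = £162,614.96.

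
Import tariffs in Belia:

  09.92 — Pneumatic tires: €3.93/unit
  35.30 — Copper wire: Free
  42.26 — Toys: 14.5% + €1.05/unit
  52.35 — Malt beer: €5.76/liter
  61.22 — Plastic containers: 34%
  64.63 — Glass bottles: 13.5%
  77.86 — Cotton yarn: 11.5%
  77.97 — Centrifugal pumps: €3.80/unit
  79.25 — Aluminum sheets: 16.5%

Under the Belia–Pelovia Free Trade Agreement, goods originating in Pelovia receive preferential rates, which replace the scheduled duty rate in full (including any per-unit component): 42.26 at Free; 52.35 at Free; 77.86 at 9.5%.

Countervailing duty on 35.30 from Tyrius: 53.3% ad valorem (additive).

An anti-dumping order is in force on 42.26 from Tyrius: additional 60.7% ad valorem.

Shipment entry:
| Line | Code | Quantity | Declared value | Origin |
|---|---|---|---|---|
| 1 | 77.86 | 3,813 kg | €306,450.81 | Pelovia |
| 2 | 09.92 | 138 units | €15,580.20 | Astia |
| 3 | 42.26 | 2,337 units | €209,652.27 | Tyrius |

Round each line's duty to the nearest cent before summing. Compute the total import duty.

Line 1 (77.86, Pelovia, 3,813 kg, €306,450.81):
Base rate for 77.86 is 11.5%.
Origin Pelovia qualifies under the Belia–Pelovia agreement and 77.86 is covered: preferential rate 9.5% applies instead.
Duty = €306,450.81 × 9.5% = €29,112.83.
Line 2 (09.92, Astia, 138 units, €15,580.20):
Base rate for 09.92 is €3.93/unit.
Duty = 138 × €3.93 = €542.34.
Line 3 (42.26, Tyrius, 2,337 units, €209,652.27):
Base rate for 42.26 is 14.5% + €1.05/unit.
42.26 has an FTA preferential rate, but origin Tyrius is not Pelovia; base rate stands.
Additional duty on 42.26 from Tyrius: +60.7%. Applied ad valorem rate: 14.5% + 60.7% = 75.2%.
Duty = €209,652.27 × 75.2% + 2,337 × €1.05 = €160,112.36.
Total = €29,112.83 + €542.34 + €160,112.36 = €189,767.53.

€189,767.53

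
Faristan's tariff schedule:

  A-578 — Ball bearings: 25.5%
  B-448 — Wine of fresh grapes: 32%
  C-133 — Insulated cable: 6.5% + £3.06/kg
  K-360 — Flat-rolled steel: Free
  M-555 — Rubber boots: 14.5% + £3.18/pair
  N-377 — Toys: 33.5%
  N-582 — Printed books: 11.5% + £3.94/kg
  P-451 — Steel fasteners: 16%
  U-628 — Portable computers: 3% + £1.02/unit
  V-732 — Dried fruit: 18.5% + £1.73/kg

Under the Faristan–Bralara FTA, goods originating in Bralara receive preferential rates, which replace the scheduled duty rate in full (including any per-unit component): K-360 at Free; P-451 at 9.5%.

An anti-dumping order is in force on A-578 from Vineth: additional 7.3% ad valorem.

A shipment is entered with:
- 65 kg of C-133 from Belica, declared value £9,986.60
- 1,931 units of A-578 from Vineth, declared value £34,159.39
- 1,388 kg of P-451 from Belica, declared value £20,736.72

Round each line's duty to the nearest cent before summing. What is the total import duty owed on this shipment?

Line 1 (C-133, Belica, 65 kg, £9,986.60):
Base rate for C-133 is 6.5% + £3.06/kg.
Duty = £9,986.60 × 6.5% + 65 × £3.06 = £848.03.
Line 2 (A-578, Vineth, 1,931 units, £34,159.39):
Base rate for A-578 is 25.5%.
Additional duty on A-578 from Vineth: +7.3%. Applied ad valorem rate: 25.5% + 7.3% = 32.8%.
Duty = £34,159.39 × 32.8% = £11,204.28.
Line 3 (P-451, Belica, 1,388 kg, £20,736.72):
Base rate for P-451 is 16%.
P-451 has an FTA preferential rate, but origin Belica is not Bralara; base rate stands.
Duty = £20,736.72 × 16% = £3,317.88.
Total = £848.03 + £11,204.28 + £3,317.88 = £15,370.19.

£15,370.19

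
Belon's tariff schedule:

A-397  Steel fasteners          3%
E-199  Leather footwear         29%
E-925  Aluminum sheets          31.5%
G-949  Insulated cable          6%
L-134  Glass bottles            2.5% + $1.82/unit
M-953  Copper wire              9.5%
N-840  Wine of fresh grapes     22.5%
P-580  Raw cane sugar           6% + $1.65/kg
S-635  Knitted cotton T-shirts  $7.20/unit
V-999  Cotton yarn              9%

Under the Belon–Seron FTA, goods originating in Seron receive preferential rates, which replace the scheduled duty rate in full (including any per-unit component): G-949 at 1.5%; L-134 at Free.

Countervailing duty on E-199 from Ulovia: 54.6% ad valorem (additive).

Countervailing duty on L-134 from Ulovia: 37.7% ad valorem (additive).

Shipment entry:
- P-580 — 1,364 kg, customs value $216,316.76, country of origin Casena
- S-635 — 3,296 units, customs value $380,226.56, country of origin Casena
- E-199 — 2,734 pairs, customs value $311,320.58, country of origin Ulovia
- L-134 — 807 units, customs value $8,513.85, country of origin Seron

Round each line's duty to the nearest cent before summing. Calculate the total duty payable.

Line 1 (P-580, Casena, 1,364 kg, $216,316.76):
Base rate for P-580 is 6% + $1.65/kg.
Duty = $216,316.76 × 6% + 1,364 × $1.65 = $15,229.61.
Line 2 (S-635, Casena, 3,296 units, $380,226.56):
Base rate for S-635 is $7.20/unit.
Duty = 3,296 × $7.20 = $23,731.20.
Line 3 (E-199, Ulovia, 2,734 pairs, $311,320.58):
Base rate for E-199 is 29%.
Additional duty on E-199 from Ulovia: +54.6%. Applied ad valorem rate: 29% + 54.6% = 83.6%.
Duty = $311,320.58 × 83.6% = $260,264.00.
Line 4 (L-134, Seron, 807 units, $8,513.85):
Base rate for L-134 is 2.5% + $1.82/unit.
Origin Seron qualifies under the Belon–Seron agreement and L-134 is covered: preferential rate Free applies instead.
The additional-duty order on L-134 targets Ulovia, not Seron; it does not apply.
Duty = $8,513.85 × 0% = $0.00.
Total = $15,229.61 + $23,731.20 + $260,264.00 + $0.00 = $299,224.81.

$299,224.81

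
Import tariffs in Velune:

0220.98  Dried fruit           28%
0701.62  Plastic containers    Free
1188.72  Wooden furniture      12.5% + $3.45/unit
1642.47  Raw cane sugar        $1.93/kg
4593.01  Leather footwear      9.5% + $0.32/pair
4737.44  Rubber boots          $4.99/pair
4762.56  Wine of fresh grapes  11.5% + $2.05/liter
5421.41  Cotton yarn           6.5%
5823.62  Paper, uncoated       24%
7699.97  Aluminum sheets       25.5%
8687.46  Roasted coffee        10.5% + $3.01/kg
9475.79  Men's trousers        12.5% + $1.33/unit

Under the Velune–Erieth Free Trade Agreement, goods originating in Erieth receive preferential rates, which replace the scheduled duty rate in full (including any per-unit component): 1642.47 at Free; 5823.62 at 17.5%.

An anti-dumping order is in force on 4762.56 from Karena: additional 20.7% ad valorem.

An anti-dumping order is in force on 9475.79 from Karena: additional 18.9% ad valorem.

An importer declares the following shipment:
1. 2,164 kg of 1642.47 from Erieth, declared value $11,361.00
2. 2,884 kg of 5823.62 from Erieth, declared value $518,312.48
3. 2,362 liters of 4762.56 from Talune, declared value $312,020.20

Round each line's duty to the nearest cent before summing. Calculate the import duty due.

Line 1 (1642.47, Erieth, 2,164 kg, $11,361.00):
Base rate for 1642.47 is $1.93/kg.
Origin Erieth qualifies under the Velune–Erieth agreement and 1642.47 is covered: preferential rate Free applies instead.
Duty = $11,361.00 × 0% = $0.00.
Line 2 (5823.62, Erieth, 2,884 kg, $518,312.48):
Base rate for 5823.62 is 24%.
Origin Erieth qualifies under the Velune–Erieth agreement and 5823.62 is covered: preferential rate 17.5% applies instead.
Duty = $518,312.48 × 17.5% = $90,704.68.
Line 3 (4762.56, Talune, 2,362 liters, $312,020.20):
Base rate for 4762.56 is 11.5% + $2.05/liter.
The additional-duty order on 4762.56 targets Karena, not Talune; it does not apply.
Duty = $312,020.20 × 11.5% + 2,362 × $2.05 = $40,724.42.
Total = $0.00 + $90,704.68 + $40,724.42 = $131,429.10.

$131,429.10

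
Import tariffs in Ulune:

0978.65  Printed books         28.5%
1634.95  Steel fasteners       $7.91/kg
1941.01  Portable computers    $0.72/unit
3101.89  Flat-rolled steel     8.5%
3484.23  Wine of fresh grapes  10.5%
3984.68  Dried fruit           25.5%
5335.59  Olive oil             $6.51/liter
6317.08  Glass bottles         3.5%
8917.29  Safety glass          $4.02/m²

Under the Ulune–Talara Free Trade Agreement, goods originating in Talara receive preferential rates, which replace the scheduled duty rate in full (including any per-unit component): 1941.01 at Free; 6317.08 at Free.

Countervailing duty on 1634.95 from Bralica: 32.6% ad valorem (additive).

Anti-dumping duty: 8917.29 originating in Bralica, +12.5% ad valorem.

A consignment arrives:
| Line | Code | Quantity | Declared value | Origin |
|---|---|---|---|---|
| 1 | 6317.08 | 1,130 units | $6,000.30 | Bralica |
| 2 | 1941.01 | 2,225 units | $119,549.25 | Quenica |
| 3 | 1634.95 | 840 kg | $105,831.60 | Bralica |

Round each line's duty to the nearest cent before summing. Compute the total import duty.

Line 1 (6317.08, Bralica, 1,130 units, $6,000.30):
Base rate for 6317.08 is 3.5%.
6317.08 has an FTA preferential rate, but origin Bralica is not Talara; base rate stands.
Duty = $6,000.30 × 3.5% = $210.01.
Line 2 (1941.01, Quenica, 2,225 units, $119,549.25):
Base rate for 1941.01 is $0.72/unit.
1941.01 has an FTA preferential rate, but origin Quenica is not Talara; base rate stands.
Duty = 2,225 × $0.72 = $1,602.00.
Line 3 (1634.95, Bralica, 840 kg, $105,831.60):
Base rate for 1634.95 is $7.91/kg.
Additional duty on 1634.95 from Bralica: +32.6% ad valorem. Applied ad valorem rate = 32.6%.
Duty = $105,831.60 × 32.6% + 840 × $7.91 = $41,145.50.
Total = $210.01 + $1,602.00 + $41,145.50 = $42,957.51.

$42,957.51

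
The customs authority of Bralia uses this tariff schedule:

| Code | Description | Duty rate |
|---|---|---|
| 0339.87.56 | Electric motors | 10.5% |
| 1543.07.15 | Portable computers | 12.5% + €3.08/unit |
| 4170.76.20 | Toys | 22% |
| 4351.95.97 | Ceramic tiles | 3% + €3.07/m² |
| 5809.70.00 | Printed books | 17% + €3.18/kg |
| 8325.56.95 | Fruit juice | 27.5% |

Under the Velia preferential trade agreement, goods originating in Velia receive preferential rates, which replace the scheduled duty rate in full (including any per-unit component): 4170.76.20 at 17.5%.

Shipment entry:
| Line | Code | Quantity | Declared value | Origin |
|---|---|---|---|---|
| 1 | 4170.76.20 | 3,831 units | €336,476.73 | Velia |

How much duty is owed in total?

Line 1 (4170.76.20, Velia, 3,831 units, €336,476.73):
Base rate for 4170.76.20 is 22%.
Origin Velia qualifies under the Bralia–Velia agreement and 4170.76.20 is covered: preferential rate 17.5% applies instead.
Duty = €336,476.73 × 17.5% = €58,883.43.

€58,883.43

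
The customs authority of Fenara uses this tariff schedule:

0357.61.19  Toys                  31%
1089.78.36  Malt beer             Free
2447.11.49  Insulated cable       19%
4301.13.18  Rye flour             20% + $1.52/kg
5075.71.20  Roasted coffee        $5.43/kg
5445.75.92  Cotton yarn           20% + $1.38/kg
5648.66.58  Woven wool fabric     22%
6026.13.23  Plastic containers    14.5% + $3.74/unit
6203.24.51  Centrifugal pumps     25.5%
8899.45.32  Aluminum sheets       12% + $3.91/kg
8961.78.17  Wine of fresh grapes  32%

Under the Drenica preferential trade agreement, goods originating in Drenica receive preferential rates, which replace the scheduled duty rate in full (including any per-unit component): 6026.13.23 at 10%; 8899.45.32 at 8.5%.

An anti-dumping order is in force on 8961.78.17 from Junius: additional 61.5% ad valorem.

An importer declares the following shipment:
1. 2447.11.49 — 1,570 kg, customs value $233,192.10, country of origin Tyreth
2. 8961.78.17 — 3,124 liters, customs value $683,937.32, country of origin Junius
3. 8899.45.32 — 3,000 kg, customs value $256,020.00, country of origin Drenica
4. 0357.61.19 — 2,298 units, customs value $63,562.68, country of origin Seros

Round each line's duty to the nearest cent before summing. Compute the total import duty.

$725,254.02

Line 1 (2447.11.49, Tyreth, 1,570 kg, $233,192.10):
Base rate for 2447.11.49 is 19%.
Duty = $233,192.10 × 19% = $44,306.50.
Line 2 (8961.78.17, Junius, 3,124 liters, $683,937.32):
Base rate for 8961.78.17 is 32%.
Additional duty on 8961.78.17 from Junius: +61.5%. Applied ad valorem rate: 32% + 61.5% = 93.5%.
Duty = $683,937.32 × 93.5% = $639,481.39.
Line 3 (8899.45.32, Drenica, 3,000 kg, $256,020.00):
Base rate for 8899.45.32 is 12% + $3.91/kg.
Origin Drenica qualifies under the Fenara–Drenica agreement and 8899.45.32 is covered: preferential rate 8.5% applies instead.
Duty = $256,020.00 × 8.5% = $21,761.70.
Line 4 (0357.61.19, Seros, 2,298 units, $63,562.68):
Base rate for 0357.61.19 is 31%.
Duty = $63,562.68 × 31% = $19,704.43.
Total = $44,306.50 + $639,481.39 + $21,761.70 + $19,704.43 = $725,254.02.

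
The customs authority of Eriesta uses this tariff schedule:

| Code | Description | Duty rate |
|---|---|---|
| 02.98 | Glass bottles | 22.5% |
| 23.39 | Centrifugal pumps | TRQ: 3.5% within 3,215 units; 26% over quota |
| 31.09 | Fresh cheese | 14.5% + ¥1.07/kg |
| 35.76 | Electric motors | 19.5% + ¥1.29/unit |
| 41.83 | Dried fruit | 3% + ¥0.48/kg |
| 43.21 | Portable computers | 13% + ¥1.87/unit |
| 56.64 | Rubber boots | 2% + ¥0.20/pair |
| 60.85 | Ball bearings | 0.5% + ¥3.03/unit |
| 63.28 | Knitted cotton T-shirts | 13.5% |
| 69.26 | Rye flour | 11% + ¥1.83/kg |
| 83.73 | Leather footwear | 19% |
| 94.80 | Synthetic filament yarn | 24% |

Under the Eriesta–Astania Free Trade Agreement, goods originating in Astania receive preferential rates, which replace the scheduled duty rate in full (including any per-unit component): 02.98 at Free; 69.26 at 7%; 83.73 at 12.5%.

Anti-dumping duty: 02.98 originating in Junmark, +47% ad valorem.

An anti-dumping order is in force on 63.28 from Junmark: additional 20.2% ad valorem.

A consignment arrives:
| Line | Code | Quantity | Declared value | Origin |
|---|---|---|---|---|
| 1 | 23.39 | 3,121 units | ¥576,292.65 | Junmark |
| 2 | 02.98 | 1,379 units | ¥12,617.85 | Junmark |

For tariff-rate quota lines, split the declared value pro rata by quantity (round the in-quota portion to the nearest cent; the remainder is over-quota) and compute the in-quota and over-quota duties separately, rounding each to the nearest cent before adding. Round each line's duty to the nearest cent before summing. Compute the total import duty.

¥28,939.65

Line 1 (23.39, Junmark, 3,121 units, ¥576,292.65):
Code 23.39 is under a tariff-rate quota (threshold 3,215 units). Quantity 3,121 units is within the quota, so the in-quota rate 3.5% applies to the full value.
Duty = ¥576,292.65 × 3.5% = ¥20,170.24.
Line 2 (02.98, Junmark, 1,379 units, ¥12,617.85):
Base rate for 02.98 is 22.5%.
02.98 has an FTA preferential rate, but origin Junmark is not Astania; base rate stands.
Additional duty on 02.98 from Junmark: +47%. Applied ad valorem rate: 22.5% + 47% = 69.5%.
Duty = ¥12,617.85 × 69.5% = ¥8,769.41.
Total = ¥20,170.24 + ¥8,769.41 = ¥28,939.65.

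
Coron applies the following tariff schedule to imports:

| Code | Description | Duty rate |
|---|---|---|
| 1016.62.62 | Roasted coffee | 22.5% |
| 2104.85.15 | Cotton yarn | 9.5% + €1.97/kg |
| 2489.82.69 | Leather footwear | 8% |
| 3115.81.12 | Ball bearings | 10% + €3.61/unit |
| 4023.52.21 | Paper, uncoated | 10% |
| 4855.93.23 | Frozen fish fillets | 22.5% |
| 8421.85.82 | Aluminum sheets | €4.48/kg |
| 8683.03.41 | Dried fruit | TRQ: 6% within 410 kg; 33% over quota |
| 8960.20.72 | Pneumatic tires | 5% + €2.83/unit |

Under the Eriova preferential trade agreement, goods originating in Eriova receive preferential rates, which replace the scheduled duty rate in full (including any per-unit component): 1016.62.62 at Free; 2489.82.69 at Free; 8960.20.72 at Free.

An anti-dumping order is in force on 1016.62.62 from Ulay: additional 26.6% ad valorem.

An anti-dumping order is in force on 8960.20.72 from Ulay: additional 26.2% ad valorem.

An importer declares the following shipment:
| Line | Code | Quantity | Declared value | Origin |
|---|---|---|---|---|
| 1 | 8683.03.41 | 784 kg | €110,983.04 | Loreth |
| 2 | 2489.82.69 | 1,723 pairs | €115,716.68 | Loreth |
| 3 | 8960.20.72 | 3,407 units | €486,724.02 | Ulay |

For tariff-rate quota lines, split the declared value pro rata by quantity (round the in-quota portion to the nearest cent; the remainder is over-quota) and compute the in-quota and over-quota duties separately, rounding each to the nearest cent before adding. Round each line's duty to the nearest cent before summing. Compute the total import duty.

Line 1 (8683.03.41, Loreth, 784 kg, €110,983.04):
Code 8683.03.41 is under a tariff-rate quota (threshold 410 kg). In-quota: 410 kg at 6%; over-quota: 374 kg at 33%.
Pro-rata value split: in-quota = €110,983.04 × 410/784 = €58,039.60; over-quota = €110,983.04 − €58,039.60 = €52,943.44.
In-quota duty = €58,039.60 × 6% = €3,482.38. Over-quota duty = €52,943.44 × 33% = €17,471.34.
Line duty = €3,482.38 + €17,471.34 = €20,953.72.
Line 2 (2489.82.69, Loreth, 1,723 pairs, €115,716.68):
Base rate for 2489.82.69 is 8%.
2489.82.69 has an FTA preferential rate, but origin Loreth is not Eriova; base rate stands.
Duty = €115,716.68 × 8% = €9,257.33.
Line 3 (8960.20.72, Ulay, 3,407 units, €486,724.02):
Base rate for 8960.20.72 is 5% + €2.83/unit.
8960.20.72 has an FTA preferential rate, but origin Ulay is not Eriova; base rate stands.
Additional duty on 8960.20.72 from Ulay: +26.2%. Applied ad valorem rate: 5% + 26.2% = 31.2%.
Duty = €486,724.02 × 31.2% + 3,407 × €2.83 = €161,499.70.
Total = €20,953.72 + €9,257.33 + €161,499.70 = €191,710.75.

€191,710.75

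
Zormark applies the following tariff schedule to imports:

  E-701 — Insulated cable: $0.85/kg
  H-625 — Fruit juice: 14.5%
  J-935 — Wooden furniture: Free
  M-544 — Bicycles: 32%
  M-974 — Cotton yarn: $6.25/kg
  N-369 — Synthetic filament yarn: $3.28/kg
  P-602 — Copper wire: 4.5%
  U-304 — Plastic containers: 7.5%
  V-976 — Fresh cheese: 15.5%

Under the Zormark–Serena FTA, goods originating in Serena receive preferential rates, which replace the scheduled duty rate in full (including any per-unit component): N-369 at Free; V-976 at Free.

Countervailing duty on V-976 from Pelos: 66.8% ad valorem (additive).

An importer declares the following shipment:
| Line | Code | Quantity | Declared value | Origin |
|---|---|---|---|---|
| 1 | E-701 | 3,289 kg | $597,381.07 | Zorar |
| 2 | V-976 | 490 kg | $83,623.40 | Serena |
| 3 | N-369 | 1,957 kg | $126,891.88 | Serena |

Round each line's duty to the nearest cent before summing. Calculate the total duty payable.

$2,795.65

Line 1 (E-701, Zorar, 3,289 kg, $597,381.07):
Base rate for E-701 is $0.85/kg.
Duty = 3,289 × $0.85 = $2,795.65.
Line 2 (V-976, Serena, 490 kg, $83,623.40):
Base rate for V-976 is 15.5%.
Origin Serena qualifies under the Zormark–Serena agreement and V-976 is covered: preferential rate Free applies instead.
The additional-duty order on V-976 targets Pelos, not Serena; it does not apply.
Duty = $83,623.40 × 0% = $0.00.
Line 3 (N-369, Serena, 1,957 kg, $126,891.88):
Base rate for N-369 is $3.28/kg.
Origin Serena qualifies under the Zormark–Serena agreement and N-369 is covered: preferential rate Free applies instead.
Duty = $126,891.88 × 0% = $0.00.
Total = $2,795.65 + $0.00 + $0.00 = $2,795.65.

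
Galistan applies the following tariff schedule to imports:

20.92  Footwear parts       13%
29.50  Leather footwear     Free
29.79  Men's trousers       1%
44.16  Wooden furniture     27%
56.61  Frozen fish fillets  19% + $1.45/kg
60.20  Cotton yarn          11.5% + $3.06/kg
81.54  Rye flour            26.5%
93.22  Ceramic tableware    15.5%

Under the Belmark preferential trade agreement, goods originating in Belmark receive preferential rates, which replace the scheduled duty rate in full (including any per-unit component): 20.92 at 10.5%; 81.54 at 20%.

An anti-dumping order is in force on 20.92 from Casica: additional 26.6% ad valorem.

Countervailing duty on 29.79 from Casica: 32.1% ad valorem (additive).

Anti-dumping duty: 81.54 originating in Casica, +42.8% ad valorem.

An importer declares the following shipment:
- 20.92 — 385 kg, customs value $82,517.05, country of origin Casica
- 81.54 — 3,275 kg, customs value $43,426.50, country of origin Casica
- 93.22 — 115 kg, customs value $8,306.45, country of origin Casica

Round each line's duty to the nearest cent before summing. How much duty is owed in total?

Line 1 (20.92, Casica, 385 kg, $82,517.05):
Base rate for 20.92 is 13%.
20.92 has an FTA preferential rate, but origin Casica is not Belmark; base rate stands.
Additional duty on 20.92 from Casica: +26.6%. Applied ad valorem rate: 13% + 26.6% = 39.6%.
Duty = $82,517.05 × 39.6% = $32,676.75.
Line 2 (81.54, Casica, 3,275 kg, $43,426.50):
Base rate for 81.54 is 26.5%.
81.54 has an FTA preferential rate, but origin Casica is not Belmark; base rate stands.
Additional duty on 81.54 from Casica: +42.8%. Applied ad valorem rate: 26.5% + 42.8% = 69.3%.
Duty = $43,426.50 × 69.3% = $30,094.56.
Line 3 (93.22, Casica, 115 kg, $8,306.45):
Base rate for 93.22 is 15.5%.
Duty = $8,306.45 × 15.5% = $1,287.50.
Total = $32,676.75 + $30,094.56 + $1,287.50 = $64,058.81.

$64,058.81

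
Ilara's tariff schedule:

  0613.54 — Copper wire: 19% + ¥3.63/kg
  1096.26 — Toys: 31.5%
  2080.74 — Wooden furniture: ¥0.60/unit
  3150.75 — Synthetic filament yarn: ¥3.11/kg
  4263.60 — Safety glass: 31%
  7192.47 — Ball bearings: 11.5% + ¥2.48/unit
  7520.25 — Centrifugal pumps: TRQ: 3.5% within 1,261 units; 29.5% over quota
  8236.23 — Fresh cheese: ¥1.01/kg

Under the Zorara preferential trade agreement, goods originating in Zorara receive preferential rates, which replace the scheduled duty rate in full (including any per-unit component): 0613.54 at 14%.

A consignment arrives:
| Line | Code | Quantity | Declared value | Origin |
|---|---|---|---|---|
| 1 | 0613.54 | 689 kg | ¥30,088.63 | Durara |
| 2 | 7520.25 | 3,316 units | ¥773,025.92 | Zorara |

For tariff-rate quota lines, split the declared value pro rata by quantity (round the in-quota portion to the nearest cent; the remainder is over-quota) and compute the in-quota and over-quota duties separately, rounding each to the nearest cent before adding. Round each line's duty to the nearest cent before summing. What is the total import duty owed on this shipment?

¥159,829.83

Line 1 (0613.54, Durara, 689 kg, ¥30,088.63):
Base rate for 0613.54 is 19% + ¥3.63/kg.
0613.54 has an FTA preferential rate, but origin Durara is not Zorara; base rate stands.
Duty = ¥30,088.63 × 19% + 689 × ¥3.63 = ¥8,217.91.
Line 2 (7520.25, Zorara, 3,316 units, ¥773,025.92):
Code 7520.25 is under a tariff-rate quota (threshold 1,261 units). In-quota: 1,261 units at 3.5%; over-quota: 2,055 units at 29.5%.
Pro-rata value split: in-quota = ¥773,025.92 × 1,261/3,316 = ¥293,964.32; over-quota = ¥773,025.92 − ¥293,964.32 = ¥479,061.60.
In-quota duty = ¥293,964.32 × 3.5% = ¥10,288.75. Over-quota duty = ¥479,061.60 × 29.5% = ¥141,323.17.
Line duty = ¥10,288.75 + ¥141,323.17 = ¥151,611.92.
Total = ¥8,217.91 + ¥151,611.92 = ¥159,829.83.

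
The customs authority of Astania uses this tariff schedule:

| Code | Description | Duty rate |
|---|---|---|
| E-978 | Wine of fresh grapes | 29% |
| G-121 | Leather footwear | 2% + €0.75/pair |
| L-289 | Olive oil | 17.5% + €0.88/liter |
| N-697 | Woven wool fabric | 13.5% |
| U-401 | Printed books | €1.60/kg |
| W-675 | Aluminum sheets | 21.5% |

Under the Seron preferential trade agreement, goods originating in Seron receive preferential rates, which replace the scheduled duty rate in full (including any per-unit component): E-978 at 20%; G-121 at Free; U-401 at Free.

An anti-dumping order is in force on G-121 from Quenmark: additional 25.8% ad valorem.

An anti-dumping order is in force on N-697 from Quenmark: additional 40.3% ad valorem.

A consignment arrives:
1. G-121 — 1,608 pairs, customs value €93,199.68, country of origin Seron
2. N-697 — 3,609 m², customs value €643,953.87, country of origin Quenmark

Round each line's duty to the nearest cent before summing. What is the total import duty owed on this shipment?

€346,447.18

Line 1 (G-121, Seron, 1,608 pairs, €93,199.68):
Base rate for G-121 is 2% + €0.75/pair.
Origin Seron qualifies under the Astania–Seron agreement and G-121 is covered: preferential rate Free applies instead.
The additional-duty order on G-121 targets Quenmark, not Seron; it does not apply.
Duty = €93,199.68 × 0% = €0.00.
Line 2 (N-697, Quenmark, 3,609 m², €643,953.87):
Base rate for N-697 is 13.5%.
Additional duty on N-697 from Quenmark: +40.3%. Applied ad valorem rate: 13.5% + 40.3% = 53.8%.
Duty = €643,953.87 × 53.8% = €346,447.18.
Total = €0.00 + €346,447.18 = €346,447.18.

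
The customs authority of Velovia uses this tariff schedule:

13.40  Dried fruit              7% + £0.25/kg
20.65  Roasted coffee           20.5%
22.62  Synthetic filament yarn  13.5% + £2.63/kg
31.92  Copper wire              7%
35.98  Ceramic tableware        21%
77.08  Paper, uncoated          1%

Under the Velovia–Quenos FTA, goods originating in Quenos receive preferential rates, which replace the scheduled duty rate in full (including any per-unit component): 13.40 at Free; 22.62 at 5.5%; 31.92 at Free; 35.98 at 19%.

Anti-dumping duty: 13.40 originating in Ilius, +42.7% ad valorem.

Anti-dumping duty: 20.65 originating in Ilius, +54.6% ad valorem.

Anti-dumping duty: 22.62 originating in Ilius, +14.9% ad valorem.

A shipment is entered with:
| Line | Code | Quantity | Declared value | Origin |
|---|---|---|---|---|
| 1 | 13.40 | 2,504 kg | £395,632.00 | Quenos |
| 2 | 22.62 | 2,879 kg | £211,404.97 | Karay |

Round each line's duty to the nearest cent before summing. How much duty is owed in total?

£36,111.44

Line 1 (13.40, Quenos, 2,504 kg, £395,632.00):
Base rate for 13.40 is 7% + £0.25/kg.
Origin Quenos qualifies under the Velovia–Quenos agreement and 13.40 is covered: preferential rate Free applies instead.
The additional-duty order on 13.40 targets Ilius, not Quenos; it does not apply.
Duty = £395,632.00 × 0% = £0.00.
Line 2 (22.62, Karay, 2,879 kg, £211,404.97):
Base rate for 22.62 is 13.5% + £2.63/kg.
22.62 has an FTA preferential rate, but origin Karay is not Quenos; base rate stands.
The additional-duty order on 22.62 targets Ilius, not Karay; it does not apply.
Duty = £211,404.97 × 13.5% + 2,879 × £2.63 = £36,111.44.
Total = £0.00 + £36,111.44 = £36,111.44.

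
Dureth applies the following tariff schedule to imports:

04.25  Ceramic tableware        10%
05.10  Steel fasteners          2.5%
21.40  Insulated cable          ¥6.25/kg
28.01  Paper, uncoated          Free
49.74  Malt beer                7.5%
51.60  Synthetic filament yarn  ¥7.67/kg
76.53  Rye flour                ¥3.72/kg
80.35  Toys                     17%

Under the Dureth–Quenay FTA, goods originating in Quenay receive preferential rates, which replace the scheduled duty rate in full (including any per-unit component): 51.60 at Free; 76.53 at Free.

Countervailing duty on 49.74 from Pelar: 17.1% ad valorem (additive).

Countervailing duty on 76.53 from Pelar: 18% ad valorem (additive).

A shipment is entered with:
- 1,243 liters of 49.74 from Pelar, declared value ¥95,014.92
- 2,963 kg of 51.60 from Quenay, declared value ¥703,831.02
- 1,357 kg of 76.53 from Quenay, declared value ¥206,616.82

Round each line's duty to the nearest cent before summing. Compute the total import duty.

¥23,373.67

Line 1 (49.74, Pelar, 1,243 liters, ¥95,014.92):
Base rate for 49.74 is 7.5%.
Additional duty on 49.74 from Pelar: +17.1%. Applied ad valorem rate: 7.5% + 17.1% = 24.6%.
Duty = ¥95,014.92 × 24.6% = ¥23,373.67.
Line 2 (51.60, Quenay, 2,963 kg, ¥703,831.02):
Base rate for 51.60 is ¥7.67/kg.
Origin Quenay qualifies under the Dureth–Quenay agreement and 51.60 is covered: preferential rate Free applies instead.
Duty = ¥703,831.02 × 0% = ¥0.00.
Line 3 (76.53, Quenay, 1,357 kg, ¥206,616.82):
Base rate for 76.53 is ¥3.72/kg.
Origin Quenay qualifies under the Dureth–Quenay agreement and 76.53 is covered: preferential rate Free applies instead.
The additional-duty order on 76.53 targets Pelar, not Quenay; it does not apply.
Duty = ¥206,616.82 × 0% = ¥0.00.
Total = ¥23,373.67 + ¥0.00 + ¥0.00 = ¥23,373.67.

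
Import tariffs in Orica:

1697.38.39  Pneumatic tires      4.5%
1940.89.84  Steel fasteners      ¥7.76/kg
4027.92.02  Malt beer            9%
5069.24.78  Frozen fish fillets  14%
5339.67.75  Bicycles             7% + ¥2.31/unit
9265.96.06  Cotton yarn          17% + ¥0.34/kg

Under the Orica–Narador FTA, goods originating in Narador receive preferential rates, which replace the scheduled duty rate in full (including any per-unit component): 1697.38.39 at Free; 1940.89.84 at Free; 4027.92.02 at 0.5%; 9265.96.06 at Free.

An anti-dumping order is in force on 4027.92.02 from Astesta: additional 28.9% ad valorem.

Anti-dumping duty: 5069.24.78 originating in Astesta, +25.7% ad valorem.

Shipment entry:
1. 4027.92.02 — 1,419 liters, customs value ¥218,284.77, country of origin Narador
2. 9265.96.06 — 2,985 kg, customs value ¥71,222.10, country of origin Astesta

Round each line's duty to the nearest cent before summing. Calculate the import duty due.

Line 1 (4027.92.02, Narador, 1,419 liters, ¥218,284.77):
Base rate for 4027.92.02 is 9%.
Origin Narador qualifies under the Orica–Narador agreement and 4027.92.02 is covered: preferential rate 0.5% applies instead.
The additional-duty order on 4027.92.02 targets Astesta, not Narador; it does not apply.
Duty = ¥218,284.77 × 0.5% = ¥1,091.42.
Line 2 (9265.96.06, Astesta, 2,985 kg, ¥71,222.10):
Base rate for 9265.96.06 is 17% + ¥0.34/kg.
9265.96.06 has an FTA preferential rate, but origin Astesta is not Narador; base rate stands.
Duty = ¥71,222.10 × 17% + 2,985 × ¥0.34 = ¥13,122.66.
Total = ¥1,091.42 + ¥13,122.66 = ¥14,214.08.

¥14,214.08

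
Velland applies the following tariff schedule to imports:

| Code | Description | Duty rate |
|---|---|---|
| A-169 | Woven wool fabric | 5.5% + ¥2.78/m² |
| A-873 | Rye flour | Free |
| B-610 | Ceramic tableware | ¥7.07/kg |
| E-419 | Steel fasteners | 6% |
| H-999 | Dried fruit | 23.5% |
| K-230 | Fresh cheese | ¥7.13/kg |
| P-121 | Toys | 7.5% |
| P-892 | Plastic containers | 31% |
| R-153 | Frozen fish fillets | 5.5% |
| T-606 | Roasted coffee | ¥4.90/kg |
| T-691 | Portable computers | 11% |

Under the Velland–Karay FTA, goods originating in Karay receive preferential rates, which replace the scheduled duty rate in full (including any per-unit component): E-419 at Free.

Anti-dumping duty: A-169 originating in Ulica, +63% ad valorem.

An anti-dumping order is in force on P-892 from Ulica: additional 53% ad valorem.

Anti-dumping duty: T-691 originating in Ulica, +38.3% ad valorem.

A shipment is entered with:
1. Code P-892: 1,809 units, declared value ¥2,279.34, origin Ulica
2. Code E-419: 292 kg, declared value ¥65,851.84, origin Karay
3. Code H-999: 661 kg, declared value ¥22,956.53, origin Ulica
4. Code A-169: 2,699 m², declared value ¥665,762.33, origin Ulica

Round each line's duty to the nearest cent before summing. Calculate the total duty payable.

¥470,859.85

Line 1 (P-892, Ulica, 1,809 units, ¥2,279.34):
Base rate for P-892 is 31%.
Additional duty on P-892 from Ulica: +53%. Applied ad valorem rate: 31% + 53% = 84%.
Duty = ¥2,279.34 × 84% = ¥1,914.65.
Line 2 (E-419, Karay, 292 kg, ¥65,851.84):
Base rate for E-419 is 6%.
Origin Karay qualifies under the Velland–Karay agreement and E-419 is covered: preferential rate Free applies instead.
Duty = ¥65,851.84 × 0% = ¥0.00.
Line 3 (H-999, Ulica, 661 kg, ¥22,956.53):
Base rate for H-999 is 23.5%.
Duty = ¥22,956.53 × 23.5% = ¥5,394.78.
Line 4 (A-169, Ulica, 2,699 m², ¥665,762.33):
Base rate for A-169 is 5.5% + ¥2.78/m².
Additional duty on A-169 from Ulica: +63%. Applied ad valorem rate: 5.5% + 63% = 68.5%.
Duty = ¥665,762.33 × 68.5% + 2,699 × ¥2.78 = ¥463,550.42.
Total = ¥1,914.65 + ¥0.00 + ¥5,394.78 + ¥463,550.42 = ¥470,859.85.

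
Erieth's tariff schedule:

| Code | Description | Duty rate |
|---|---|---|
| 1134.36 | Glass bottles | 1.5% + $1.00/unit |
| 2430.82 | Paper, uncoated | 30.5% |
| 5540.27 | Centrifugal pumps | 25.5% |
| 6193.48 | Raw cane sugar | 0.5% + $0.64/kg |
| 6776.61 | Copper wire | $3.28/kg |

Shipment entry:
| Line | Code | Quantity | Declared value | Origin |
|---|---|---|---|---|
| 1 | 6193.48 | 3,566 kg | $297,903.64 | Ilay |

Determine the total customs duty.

$3,771.76

Line 1 (6193.48, Ilay, 3,566 kg, $297,903.64):
Base rate for 6193.48 is 0.5% + $0.64/kg.
Duty = $297,903.64 × 0.5% + 3,566 × $0.64 = $3,771.76.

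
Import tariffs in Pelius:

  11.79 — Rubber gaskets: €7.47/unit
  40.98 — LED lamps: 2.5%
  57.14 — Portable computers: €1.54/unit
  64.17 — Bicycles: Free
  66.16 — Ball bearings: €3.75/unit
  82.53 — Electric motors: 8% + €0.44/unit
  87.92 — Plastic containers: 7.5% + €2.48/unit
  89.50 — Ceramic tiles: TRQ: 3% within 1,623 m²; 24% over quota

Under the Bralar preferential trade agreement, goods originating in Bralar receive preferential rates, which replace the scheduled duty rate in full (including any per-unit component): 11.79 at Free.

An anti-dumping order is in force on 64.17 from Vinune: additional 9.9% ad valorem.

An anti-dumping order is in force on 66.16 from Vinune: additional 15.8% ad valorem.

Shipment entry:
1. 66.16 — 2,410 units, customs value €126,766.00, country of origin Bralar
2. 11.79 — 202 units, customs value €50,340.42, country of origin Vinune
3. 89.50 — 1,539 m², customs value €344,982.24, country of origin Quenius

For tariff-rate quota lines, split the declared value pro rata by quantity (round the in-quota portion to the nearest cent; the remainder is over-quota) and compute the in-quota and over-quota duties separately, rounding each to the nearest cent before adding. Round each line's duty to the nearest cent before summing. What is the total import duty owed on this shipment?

€20,895.91

Line 1 (66.16, Bralar, 2,410 units, €126,766.00):
Base rate for 66.16 is €3.75/unit.
Origin Bralar is the FTA partner but 66.16 is not on the preference list; base rate stands.
The additional-duty order on 66.16 targets Vinune, not Bralar; it does not apply.
Duty = 2,410 × €3.75 = €9,037.50.
Line 2 (11.79, Vinune, 202 units, €50,340.42):
Base rate for 11.79 is €7.47/unit.
11.79 has an FTA preferential rate, but origin Vinune is not Bralar; base rate stands.
Duty = 202 × €7.47 = €1,508.94.
Line 3 (89.50, Quenius, 1,539 m², €344,982.24):
Code 89.50 is under a tariff-rate quota (threshold 1,623 m²). Quantity 1,539 m² is within the quota, so the in-quota rate 3% applies to the full value.
Duty = €344,982.24 × 3% = €10,349.47.
Total = €9,037.50 + €1,508.94 + €10,349.47 = €20,895.91.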